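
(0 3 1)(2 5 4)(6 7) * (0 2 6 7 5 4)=(0 3 1 2 4 6 5)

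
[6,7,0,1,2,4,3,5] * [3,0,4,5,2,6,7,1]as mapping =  [0→7,1→1,2→3,3→0,4→4,5→2,6→5,7→6]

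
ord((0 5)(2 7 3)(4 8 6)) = 6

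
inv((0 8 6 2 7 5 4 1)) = (0 1 4 5 7 2 6 8)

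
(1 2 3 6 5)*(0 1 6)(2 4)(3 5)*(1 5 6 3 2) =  (0 5 3)(1 4)(2 6)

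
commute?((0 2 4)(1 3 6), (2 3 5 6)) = no:(0 2 4)(1 3 6)*(2 3 5 6) = (0 3 2 4)(1 5 6), (2 3 5 6)*(0 2 4)(1 3 6) = (0 2 6 4)(1 3 5)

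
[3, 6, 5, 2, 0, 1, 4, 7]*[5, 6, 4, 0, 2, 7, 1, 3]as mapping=[0→0, 1→1, 2→7, 3→4, 4→5, 5→6, 6→2, 7→3]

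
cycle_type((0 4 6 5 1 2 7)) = 7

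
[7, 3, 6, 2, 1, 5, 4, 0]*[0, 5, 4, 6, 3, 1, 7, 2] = [2, 6, 7, 4, 5, 1, 3, 0]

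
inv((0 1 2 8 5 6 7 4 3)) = (0 3 4 7 6 5 8 2 1)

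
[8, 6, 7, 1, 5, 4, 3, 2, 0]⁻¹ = [8, 3, 7, 6, 5, 4, 1, 2, 0]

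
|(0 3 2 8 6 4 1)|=7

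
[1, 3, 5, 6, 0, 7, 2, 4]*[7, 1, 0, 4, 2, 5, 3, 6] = [1, 4, 5, 3, 7, 6, 0, 2] 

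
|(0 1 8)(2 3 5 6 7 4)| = 6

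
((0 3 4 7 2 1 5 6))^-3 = (0 1 4 6 2 3 5 7)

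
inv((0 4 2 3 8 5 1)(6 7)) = (0 1 5 8 3 2 4)(6 7)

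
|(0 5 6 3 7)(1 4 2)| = 15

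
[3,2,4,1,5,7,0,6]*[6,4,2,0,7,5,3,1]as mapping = [0→0,1→2,2→7,3→4,4→5,5→1,6→6,7→3]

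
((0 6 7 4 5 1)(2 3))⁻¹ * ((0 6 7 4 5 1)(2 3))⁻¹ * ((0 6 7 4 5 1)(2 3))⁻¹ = (0 4)(1 7)(2 3)(5 6)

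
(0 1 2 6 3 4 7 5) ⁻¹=(0 5 7 4 3 6 2 1) 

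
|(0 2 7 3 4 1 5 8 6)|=9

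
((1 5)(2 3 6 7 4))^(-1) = (1 5)(2 4 7 6 3)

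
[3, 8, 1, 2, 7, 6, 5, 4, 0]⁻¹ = [8, 2, 3, 0, 7, 6, 5, 4, 1]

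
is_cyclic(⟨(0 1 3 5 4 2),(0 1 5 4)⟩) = no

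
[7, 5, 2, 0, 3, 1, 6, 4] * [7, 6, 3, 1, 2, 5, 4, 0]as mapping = [0→0, 1→5, 2→3, 3→7, 4→1, 5→6, 6→4, 7→2]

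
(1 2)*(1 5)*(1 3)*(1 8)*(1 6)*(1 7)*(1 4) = (1 2 5 3 8 6 7 4)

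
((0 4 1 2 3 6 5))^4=(0 3 4 6 1 5 2)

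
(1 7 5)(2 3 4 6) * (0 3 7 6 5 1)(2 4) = (0 3 2 7 1 6 4 5)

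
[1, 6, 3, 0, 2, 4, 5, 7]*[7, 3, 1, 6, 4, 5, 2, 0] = [3, 2, 6, 7, 1, 4, 5, 0]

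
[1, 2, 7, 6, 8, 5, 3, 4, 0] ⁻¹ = [8, 0, 1, 6, 7, 5, 3, 2, 4] 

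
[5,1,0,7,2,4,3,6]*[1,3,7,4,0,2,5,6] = [2,3,1,6,7,0,4,5]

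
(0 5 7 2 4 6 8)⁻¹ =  (0 8 6 4 2 7 5)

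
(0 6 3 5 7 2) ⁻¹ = (0 2 7 5 3 6) 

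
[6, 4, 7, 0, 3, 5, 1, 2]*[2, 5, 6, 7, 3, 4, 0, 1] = [0, 3, 1, 2, 7, 4, 5, 6]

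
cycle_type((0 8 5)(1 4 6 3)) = 3.4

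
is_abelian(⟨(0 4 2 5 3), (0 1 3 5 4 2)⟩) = no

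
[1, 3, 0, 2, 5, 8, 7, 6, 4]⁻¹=[2, 0, 3, 1, 8, 4, 7, 6, 5]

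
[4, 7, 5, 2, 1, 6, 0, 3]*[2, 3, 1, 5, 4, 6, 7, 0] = [4, 0, 6, 1, 3, 7, 2, 5]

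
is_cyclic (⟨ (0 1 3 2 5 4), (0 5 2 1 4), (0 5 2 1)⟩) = no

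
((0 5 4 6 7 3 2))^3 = (0 6 2 4 3 5 7)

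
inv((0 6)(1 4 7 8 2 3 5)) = (0 6)(1 5 3 2 8 7 4)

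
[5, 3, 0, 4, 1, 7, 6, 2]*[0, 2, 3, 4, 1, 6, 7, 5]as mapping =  [0→6, 1→4, 2→0, 3→1, 4→2, 5→5, 6→7, 7→3]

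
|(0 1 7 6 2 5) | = 6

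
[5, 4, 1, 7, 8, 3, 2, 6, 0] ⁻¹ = [8, 2, 6, 5, 1, 0, 7, 3, 4] 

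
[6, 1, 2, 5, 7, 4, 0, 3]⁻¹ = [6, 1, 2, 7, 5, 3, 0, 4]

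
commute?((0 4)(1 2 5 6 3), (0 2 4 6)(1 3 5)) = no:(0 4)(1 2 5 6 3) * (0 2 4 6)(1 3 5) = (0 6 5)(1 4 2), (0 2 4 6)(1 3 5) * (0 4)(1 2 5 6 3) = (0 5 2)(3 6 4)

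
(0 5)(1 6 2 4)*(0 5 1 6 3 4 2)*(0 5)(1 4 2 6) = (0 4 1 3 2 6 5)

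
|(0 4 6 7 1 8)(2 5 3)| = 6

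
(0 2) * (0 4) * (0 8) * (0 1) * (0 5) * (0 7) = (0 2 4 8 1 5 7)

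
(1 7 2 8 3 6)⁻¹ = (1 6 3 8 2 7)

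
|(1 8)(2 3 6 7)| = 4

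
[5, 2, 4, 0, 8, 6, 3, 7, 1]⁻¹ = [3, 8, 1, 6, 2, 0, 5, 7, 4]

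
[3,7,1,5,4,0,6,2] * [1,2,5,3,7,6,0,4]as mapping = [0→3,1→4,2→2,3→6,4→7,5→1,6→0,7→5]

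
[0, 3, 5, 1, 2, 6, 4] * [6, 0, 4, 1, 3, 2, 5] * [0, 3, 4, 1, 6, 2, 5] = [5, 3, 4, 0, 6, 2, 1]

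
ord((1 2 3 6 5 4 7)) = 7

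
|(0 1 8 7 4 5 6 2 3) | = 9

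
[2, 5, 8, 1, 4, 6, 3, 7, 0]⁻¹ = [8, 3, 0, 6, 4, 1, 5, 7, 2]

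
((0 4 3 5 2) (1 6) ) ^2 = (0 3 2 4 5) 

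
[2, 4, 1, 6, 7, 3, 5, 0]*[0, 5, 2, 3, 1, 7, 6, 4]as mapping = [0→2, 1→1, 2→5, 3→6, 4→4, 5→3, 6→7, 7→0]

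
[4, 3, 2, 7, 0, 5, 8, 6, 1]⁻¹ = [4, 8, 2, 1, 0, 5, 7, 3, 6]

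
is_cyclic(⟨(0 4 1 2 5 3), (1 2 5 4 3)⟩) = no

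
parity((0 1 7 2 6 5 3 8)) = odd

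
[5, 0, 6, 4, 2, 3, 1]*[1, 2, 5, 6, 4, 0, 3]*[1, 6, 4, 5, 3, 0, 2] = [1, 6, 5, 3, 0, 2, 4]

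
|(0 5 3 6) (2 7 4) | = 12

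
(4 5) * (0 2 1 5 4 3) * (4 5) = (0 2 1 4 5 3)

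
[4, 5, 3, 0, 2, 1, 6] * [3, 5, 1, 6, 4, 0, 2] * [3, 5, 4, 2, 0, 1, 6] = [0, 3, 6, 2, 5, 1, 4]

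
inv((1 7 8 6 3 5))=(1 5 3 6 8 7)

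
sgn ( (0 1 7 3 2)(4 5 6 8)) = -1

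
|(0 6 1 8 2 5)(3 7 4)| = 6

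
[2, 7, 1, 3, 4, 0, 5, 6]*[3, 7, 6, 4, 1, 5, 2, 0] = [6, 0, 7, 4, 1, 3, 5, 2] 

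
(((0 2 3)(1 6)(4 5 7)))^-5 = (0 2 3)(1 6)(4 5 7)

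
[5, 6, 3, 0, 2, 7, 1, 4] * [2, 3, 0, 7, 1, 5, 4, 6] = [5, 4, 7, 2, 0, 6, 3, 1]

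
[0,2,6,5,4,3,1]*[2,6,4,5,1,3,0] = [2,4,0,3,1,5,6]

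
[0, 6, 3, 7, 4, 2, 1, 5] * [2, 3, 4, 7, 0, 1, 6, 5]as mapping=[0→2, 1→6, 2→7, 3→5, 4→0, 5→4, 6→3, 7→1]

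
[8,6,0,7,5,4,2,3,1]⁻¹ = [2,8,6,7,5,4,1,3,0]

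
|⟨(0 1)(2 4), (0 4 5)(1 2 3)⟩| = 12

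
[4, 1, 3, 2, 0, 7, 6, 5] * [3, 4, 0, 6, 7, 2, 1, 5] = [7, 4, 6, 0, 3, 5, 1, 2]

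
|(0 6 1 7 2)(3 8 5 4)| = 20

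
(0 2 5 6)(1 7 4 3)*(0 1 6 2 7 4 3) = (0 7 3 6 1 4)(2 5)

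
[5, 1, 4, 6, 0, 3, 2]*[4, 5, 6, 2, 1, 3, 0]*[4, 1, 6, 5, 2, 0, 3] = [5, 0, 1, 4, 2, 6, 3]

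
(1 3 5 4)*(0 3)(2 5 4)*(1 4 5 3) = (0 1)(2 3 5)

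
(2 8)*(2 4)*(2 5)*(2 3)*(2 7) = (2 8 4 5 3 7)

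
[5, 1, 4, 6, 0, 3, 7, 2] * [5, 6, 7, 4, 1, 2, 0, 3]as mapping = [0→2, 1→6, 2→1, 3→0, 4→5, 5→4, 6→3, 7→7]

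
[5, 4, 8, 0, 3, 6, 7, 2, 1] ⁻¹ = [3, 8, 7, 4, 1, 0, 5, 6, 2] 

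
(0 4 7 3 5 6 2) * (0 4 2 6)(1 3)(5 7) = (0 2 4 5)(1 3 7)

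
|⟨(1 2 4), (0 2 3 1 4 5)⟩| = 720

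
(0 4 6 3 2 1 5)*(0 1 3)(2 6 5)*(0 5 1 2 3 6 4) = (1 3 4)(2 6 5)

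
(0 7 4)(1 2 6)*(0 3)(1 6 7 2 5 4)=(0 2 7 1 5 4 3)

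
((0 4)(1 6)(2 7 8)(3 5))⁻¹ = (0 4)(1 6)(2 8 7)(3 5)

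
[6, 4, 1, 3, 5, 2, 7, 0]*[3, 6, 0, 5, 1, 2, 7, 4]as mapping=[0→7, 1→1, 2→6, 3→5, 4→2, 5→0, 6→4, 7→3]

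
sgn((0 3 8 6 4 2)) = -1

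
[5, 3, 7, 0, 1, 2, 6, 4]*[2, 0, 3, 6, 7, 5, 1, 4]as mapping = [0→5, 1→6, 2→4, 3→2, 4→0, 5→3, 6→1, 7→7]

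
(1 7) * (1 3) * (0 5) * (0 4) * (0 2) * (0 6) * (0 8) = (0 5 4 2 6 8)(1 7 3)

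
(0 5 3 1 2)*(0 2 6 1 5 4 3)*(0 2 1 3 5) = (0 4 5 2 1 6 3)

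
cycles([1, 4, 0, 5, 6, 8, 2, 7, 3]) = (0 1 4 6 2)(3 5 8)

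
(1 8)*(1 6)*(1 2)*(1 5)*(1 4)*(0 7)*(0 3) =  (0 7 3)(1 8 6 2 5 4)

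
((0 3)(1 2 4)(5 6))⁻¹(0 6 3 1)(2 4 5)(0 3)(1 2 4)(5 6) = (0 2 3 5)(1 6 4)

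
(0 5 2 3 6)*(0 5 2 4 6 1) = (0 2 3 1)(4 6 5)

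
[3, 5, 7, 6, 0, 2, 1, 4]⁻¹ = [4, 6, 5, 0, 7, 1, 3, 2]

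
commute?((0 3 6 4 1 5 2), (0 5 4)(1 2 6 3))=no:(0 3 6 4 1 5 2)*(0 5 4)(1 2 6 3)=(0 1 4 2 5 6), (0 5 4)(1 2 6 3)*(0 3 6 4 1 5 2)=(0 2 4 3 5 1)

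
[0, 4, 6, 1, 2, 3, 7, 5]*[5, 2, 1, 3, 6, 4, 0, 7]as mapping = [0→5, 1→6, 2→0, 3→2, 4→1, 5→3, 6→7, 7→4]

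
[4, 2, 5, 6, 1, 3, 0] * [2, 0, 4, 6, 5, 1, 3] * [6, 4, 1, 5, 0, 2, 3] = [2, 0, 4, 5, 6, 3, 1]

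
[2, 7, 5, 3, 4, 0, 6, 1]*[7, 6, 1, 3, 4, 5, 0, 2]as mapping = [0→1, 1→2, 2→5, 3→3, 4→4, 5→7, 6→0, 7→6]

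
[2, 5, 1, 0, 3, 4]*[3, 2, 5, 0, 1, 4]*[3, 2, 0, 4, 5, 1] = [1, 5, 0, 4, 3, 2]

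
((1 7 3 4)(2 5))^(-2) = (1 3)(4 7)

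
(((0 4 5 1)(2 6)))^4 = ()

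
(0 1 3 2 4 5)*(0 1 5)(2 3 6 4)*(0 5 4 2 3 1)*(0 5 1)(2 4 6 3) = (0 6 4 1 3)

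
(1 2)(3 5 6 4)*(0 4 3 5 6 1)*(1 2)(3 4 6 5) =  (0 6 4 3 5 2)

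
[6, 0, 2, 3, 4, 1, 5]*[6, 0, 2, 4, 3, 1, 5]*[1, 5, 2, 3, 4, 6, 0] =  [6, 0, 2, 4, 3, 1, 5]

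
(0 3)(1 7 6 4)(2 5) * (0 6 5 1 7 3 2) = (0 2 1 3 6 4 7 5)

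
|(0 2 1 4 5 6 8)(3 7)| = 14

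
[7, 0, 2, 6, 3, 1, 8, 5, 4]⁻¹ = [1, 5, 2, 4, 8, 7, 3, 0, 6]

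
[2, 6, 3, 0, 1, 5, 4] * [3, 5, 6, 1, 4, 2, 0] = [6, 0, 1, 3, 5, 2, 4]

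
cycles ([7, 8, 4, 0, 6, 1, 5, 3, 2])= (0 7 3)(1 8 2 4 6 5)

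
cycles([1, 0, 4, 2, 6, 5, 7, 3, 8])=(0 1)(2 4 6 7 3)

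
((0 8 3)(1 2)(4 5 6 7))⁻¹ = (0 3 8)(1 2)(4 7 6 5)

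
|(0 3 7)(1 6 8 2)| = 12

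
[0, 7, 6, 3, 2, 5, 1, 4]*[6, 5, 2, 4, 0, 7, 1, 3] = [6, 3, 1, 4, 2, 7, 5, 0]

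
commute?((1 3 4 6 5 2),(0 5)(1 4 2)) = no:(1 3 4 6 5 2)*(0 5)(1 4 2) = (0 5 1 3 2 4 6),(0 5)(1 4 2)*(1 3 4 6 5 2) = (0 2 3 4 1 6 5)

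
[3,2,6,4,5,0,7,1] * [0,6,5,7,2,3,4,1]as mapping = [0→7,1→5,2→4,3→2,4→3,5→0,6→1,7→6]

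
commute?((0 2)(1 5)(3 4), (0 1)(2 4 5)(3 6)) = no:(0 2)(1 5)(3 4)*(0 1)(2 4 5)(3 6) = (0 4 6 3 5)(1 2), (0 1)(2 4 5)(3 6)*(0 2)(1 5)(3 4) = (0 5)(1 2 3 6 4)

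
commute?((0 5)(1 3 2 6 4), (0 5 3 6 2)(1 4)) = no:(0 5)(1 3 2 6 4)*(0 5 3 6 2)(1 4) = (0 3)(1 6), (0 5 3 6 2)(1 4)*(0 5)(1 3 2 6 4) = (2 5)(3 4)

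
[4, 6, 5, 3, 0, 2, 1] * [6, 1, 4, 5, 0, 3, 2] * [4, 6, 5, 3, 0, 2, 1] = [4, 5, 3, 2, 1, 0, 6]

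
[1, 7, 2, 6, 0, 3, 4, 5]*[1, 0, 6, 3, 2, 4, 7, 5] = [0, 5, 6, 7, 1, 3, 2, 4]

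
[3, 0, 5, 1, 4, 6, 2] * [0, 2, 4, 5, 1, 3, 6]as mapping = [0→5, 1→0, 2→3, 3→2, 4→1, 5→6, 6→4]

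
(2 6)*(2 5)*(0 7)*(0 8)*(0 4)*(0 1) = (0 7 8 4 1)(2 6 5)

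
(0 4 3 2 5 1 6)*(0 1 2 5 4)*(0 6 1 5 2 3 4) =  (0 6 5 3 2) 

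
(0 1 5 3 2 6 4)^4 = (0 2 1 6 5 4 3)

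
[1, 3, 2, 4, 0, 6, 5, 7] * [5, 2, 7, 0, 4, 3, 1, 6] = [2, 0, 7, 4, 5, 1, 3, 6]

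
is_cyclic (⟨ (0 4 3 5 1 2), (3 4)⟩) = no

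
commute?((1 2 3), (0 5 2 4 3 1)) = no:(1 2 3) * (0 5 2 4 3 1) = (0 5 2 1 4 3), (0 5 2 4 3 1) * (1 2 3) = (0 5 3 2 4 1)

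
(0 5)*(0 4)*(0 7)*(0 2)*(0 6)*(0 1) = (0 5 4 7 2 6 1)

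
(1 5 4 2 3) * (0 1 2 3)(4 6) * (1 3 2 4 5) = (0 3 4 2)(5 6)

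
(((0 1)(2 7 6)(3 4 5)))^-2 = (2 7 6)(3 4 5)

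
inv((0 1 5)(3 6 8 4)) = (0 5 1)(3 4 8 6)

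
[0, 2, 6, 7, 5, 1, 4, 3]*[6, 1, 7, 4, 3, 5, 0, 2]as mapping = [0→6, 1→7, 2→0, 3→2, 4→5, 5→1, 6→3, 7→4]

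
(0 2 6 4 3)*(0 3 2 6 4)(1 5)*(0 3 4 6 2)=(0 2 6 3 4)(1 5)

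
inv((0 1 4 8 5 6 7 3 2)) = (0 2 3 7 6 5 8 4 1)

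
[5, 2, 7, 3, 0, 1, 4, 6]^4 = [7, 4, 0, 3, 2, 6, 1, 5]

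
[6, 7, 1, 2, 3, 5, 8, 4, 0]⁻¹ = [8, 2, 3, 4, 7, 5, 0, 1, 6]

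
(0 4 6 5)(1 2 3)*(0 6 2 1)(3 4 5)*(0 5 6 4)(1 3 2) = (0 6 2)(1 3 5 4)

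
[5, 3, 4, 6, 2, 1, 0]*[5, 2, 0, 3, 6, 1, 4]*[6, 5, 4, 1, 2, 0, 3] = [5, 1, 3, 2, 6, 4, 0]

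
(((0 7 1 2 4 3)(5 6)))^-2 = (0 4 1)(2 7 3)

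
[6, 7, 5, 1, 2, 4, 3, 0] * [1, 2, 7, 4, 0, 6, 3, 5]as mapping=[0→3, 1→5, 2→6, 3→2, 4→7, 5→0, 6→4, 7→1]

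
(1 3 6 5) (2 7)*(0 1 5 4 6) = (0 1 3) (2 7) (4 6) 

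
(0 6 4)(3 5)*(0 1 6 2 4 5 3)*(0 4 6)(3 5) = (0 2 6 3 5 4 1)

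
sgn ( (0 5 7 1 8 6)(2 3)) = 1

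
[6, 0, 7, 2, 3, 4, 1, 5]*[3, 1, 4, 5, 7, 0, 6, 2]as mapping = [0→6, 1→3, 2→2, 3→4, 4→5, 5→7, 6→1, 7→0]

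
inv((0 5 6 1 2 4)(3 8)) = (0 4 2 1 6 5)(3 8)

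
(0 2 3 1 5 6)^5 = (0 6 5 1 3 2)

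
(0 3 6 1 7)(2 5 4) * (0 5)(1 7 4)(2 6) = (0 3 2)(1 4 6 7 5)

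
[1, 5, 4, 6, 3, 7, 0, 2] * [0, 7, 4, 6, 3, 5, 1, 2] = [7, 5, 3, 1, 6, 2, 0, 4]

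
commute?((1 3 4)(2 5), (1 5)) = no:(1 3 4)(2 5)*(1 5) = (1 3 4 5 2), (1 5)*(1 3 4)(2 5) = (1 2 5 3 4)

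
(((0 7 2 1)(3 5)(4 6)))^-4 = ()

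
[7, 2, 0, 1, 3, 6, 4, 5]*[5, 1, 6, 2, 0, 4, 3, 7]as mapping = [0→7, 1→6, 2→5, 3→1, 4→2, 5→3, 6→0, 7→4]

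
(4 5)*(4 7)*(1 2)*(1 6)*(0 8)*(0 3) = (0 8 3)(1 2 6)(4 5 7)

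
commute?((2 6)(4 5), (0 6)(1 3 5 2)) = no:(2 6)(4 5)*(0 6)(1 3 5 2) = (0 6 1 3 5 4 2), (0 6)(1 3 5 2)*(2 6)(4 5) = (0 2 1 3 4 5 6)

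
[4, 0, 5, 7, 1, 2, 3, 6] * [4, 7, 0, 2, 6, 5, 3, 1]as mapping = [0→6, 1→4, 2→5, 3→1, 4→7, 5→0, 6→2, 7→3]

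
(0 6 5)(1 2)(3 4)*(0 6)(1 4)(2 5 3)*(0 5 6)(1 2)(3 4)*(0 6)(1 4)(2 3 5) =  (0 2 5 6 1)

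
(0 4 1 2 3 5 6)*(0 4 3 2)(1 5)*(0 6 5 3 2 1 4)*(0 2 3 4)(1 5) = (0 3)(1 6 2 5)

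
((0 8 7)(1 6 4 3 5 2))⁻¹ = (0 7 8)(1 2 5 3 4 6)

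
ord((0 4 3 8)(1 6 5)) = 12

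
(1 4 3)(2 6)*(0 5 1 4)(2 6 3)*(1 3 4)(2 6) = (0 5 3 1)(2 4 6)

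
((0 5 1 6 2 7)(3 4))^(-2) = (0 2 1)(5 7 6)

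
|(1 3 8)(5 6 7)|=3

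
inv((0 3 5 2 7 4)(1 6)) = (0 4 7 2 5 3)(1 6)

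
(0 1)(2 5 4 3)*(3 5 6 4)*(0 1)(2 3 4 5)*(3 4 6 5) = (2 5 6 3 4)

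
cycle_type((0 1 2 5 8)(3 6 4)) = 3.5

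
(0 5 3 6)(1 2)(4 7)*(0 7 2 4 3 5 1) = (0 1 4 2)(3 6 7)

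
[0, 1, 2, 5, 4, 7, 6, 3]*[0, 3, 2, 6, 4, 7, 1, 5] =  [0, 3, 2, 7, 4, 5, 1, 6]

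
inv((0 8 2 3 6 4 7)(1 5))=(0 7 4 6 3 2 8)(1 5)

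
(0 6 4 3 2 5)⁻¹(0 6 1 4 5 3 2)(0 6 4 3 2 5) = (0 2 5 6 4 1 3)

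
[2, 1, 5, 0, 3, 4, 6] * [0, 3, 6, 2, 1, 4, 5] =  [6, 3, 4, 0, 2, 1, 5]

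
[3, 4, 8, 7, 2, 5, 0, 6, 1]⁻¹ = [6, 8, 4, 0, 1, 5, 7, 3, 2]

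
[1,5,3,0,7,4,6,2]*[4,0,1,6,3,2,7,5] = [0,2,6,4,5,3,7,1]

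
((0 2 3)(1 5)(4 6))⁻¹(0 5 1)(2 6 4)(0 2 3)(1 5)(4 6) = (1 5 2)(3 4 6)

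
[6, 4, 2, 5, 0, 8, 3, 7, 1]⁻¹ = [4, 8, 2, 6, 1, 3, 0, 7, 5]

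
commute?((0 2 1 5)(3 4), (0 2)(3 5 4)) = no:(0 2 1 5)(3 4) * (0 2)(3 5 4) = (1 4 5 2), (0 2)(3 5 4) * (0 2 1 5)(3 4) = (0 1 5 3)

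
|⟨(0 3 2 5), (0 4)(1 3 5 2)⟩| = 720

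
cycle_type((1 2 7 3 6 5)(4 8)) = 2.6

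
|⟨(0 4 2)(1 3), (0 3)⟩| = 120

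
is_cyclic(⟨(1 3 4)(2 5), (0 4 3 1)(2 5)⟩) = no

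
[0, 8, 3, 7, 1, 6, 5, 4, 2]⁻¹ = [0, 4, 8, 2, 7, 6, 5, 3, 1]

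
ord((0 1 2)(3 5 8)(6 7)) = 6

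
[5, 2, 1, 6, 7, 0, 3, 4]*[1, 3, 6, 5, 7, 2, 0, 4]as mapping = [0→2, 1→6, 2→3, 3→0, 4→4, 5→1, 6→5, 7→7]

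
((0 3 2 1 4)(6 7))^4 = (0 4 1 2 3)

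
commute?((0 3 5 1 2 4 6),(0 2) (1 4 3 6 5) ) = no:(0 3 5 1 2 4 6) * (0 2) (1 4 3 6 5) = (0 6 2 3 1) (4 5),(0 2) (1 4 3 6 5) * (0 3 5 1 2 4 6) = (0 4 5 2 3) (1 6) 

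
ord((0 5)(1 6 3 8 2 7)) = 6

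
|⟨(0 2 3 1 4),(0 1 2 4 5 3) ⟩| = 720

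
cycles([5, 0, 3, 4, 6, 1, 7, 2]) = (0 5 1)(2 3 4 6 7)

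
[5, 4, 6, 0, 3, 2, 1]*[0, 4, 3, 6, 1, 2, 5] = [2, 1, 5, 0, 6, 3, 4]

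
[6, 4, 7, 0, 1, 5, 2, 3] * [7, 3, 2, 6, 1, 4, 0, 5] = [0, 1, 5, 7, 3, 4, 2, 6]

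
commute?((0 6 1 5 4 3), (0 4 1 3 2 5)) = no:(0 6 1 5 4 3) * (0 4 1 3 2 5) = (0 6 3 4 2 5 1), (0 4 1 3 2 5) * (0 6 1 5 4 3) = (0 3 2 4 5 6 1)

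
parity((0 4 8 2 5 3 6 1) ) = odd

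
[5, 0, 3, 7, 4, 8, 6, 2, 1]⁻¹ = [1, 8, 7, 2, 4, 0, 6, 3, 5]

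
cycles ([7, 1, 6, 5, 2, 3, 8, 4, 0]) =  (0 7 4 2 6 8)(3 5)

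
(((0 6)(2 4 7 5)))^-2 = (2 7)(4 5)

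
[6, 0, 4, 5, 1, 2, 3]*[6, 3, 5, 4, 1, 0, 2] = [2, 6, 1, 0, 3, 5, 4]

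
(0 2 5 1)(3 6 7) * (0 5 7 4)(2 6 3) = (0 6 4)(1 5)(2 7)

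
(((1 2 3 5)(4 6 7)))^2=(1 3)(2 5)(4 7 6)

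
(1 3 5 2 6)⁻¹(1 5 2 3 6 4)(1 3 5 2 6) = (1 4 3 2 6 5)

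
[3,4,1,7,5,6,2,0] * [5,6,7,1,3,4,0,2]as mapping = [0→1,1→3,2→6,3→2,4→4,5→0,6→7,7→5]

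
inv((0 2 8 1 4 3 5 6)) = (0 6 5 3 4 1 8 2)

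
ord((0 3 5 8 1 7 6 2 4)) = 9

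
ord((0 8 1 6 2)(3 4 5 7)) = 20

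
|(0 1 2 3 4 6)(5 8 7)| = 6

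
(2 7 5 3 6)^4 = (2 6 3 5 7)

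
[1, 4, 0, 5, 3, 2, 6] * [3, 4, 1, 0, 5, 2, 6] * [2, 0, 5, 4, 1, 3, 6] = [1, 3, 4, 5, 2, 0, 6]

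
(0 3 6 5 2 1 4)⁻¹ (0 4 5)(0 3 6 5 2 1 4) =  (0 2 3)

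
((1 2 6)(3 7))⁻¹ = (1 6 2)(3 7)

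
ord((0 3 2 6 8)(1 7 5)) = 15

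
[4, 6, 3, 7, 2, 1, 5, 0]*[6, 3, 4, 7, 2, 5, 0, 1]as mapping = [0→2, 1→0, 2→7, 3→1, 4→4, 5→3, 6→5, 7→6]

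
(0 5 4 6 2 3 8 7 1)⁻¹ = (0 1 7 8 3 2 6 4 5)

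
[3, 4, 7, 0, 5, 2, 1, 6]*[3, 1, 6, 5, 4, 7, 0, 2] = [5, 4, 2, 3, 7, 6, 1, 0]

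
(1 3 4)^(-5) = (1 3 4)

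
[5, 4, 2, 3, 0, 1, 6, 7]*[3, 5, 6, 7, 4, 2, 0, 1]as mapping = [0→2, 1→4, 2→6, 3→7, 4→3, 5→5, 6→0, 7→1]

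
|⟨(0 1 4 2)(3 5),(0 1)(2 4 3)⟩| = 720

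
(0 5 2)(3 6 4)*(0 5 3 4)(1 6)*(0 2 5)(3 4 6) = (0 4 6 2)(1 3)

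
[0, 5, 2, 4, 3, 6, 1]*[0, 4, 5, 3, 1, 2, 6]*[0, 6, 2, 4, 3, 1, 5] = [0, 2, 1, 6, 4, 5, 3]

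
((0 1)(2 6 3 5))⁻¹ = (0 1)(2 5 3 6)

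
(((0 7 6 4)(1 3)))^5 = (0 7 6 4)(1 3)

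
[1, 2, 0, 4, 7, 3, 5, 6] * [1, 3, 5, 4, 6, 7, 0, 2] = [3, 5, 1, 6, 2, 4, 7, 0]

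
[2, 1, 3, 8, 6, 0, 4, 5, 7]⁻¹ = [5, 1, 0, 2, 6, 7, 4, 8, 3]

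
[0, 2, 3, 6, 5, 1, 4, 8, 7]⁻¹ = [0, 5, 1, 2, 6, 4, 3, 8, 7]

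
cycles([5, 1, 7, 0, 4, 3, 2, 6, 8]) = (0 5 3)(2 7 6)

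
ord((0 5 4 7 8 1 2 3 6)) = 9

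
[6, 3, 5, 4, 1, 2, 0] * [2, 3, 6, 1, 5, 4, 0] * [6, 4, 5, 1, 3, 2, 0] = [6, 4, 3, 2, 1, 0, 5]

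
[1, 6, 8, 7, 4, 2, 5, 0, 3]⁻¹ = [7, 0, 5, 8, 4, 6, 1, 3, 2]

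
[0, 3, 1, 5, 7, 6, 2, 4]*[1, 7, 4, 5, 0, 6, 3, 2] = [1, 5, 7, 6, 2, 3, 4, 0] 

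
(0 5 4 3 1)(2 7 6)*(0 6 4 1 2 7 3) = (0 5 1 6 7 4)(2 3)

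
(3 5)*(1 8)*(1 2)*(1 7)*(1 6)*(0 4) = (0 4)(1 8 2 7 6)(3 5)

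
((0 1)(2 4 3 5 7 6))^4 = (2 7 3)(4 6 5)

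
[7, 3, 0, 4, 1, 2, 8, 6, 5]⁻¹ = [2, 4, 5, 1, 3, 8, 7, 0, 6]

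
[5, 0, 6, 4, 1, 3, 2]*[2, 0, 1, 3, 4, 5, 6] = [5, 2, 6, 4, 0, 3, 1]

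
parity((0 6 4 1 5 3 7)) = even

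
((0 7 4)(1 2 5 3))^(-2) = (0 7 4)(1 5)(2 3)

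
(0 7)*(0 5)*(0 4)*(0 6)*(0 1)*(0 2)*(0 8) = (0 7 5 4 6 1 2 8)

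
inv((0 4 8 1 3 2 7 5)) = (0 5 7 2 3 1 8 4)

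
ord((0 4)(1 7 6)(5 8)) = 6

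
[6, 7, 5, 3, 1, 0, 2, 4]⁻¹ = [5, 4, 6, 3, 7, 2, 0, 1]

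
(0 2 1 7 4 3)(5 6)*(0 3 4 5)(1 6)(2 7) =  (0 7 5 1 2 6)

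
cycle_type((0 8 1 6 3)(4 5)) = 2.5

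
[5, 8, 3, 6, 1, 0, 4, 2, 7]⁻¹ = [5, 4, 7, 2, 6, 0, 3, 8, 1]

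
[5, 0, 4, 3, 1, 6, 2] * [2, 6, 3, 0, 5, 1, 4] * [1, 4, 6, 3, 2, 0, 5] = [4, 6, 0, 1, 5, 2, 3]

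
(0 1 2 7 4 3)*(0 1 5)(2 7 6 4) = (0 5)(1 7 2 6 4 3)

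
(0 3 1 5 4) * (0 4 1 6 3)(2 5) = (1 2 5)(3 6)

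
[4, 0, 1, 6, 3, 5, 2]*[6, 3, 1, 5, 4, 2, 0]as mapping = [0→4, 1→6, 2→3, 3→0, 4→5, 5→2, 6→1]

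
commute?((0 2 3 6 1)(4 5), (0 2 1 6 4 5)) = no:(0 2 3 6 1)(4 5) * (0 2 1 6 4 5) = (0 1 2 3 4), (0 2 1 6 4 5) * (0 2 3 6 1)(4 5) = (0 3 6 5 2)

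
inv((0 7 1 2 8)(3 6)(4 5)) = (0 8 2 1 7)(3 6)(4 5)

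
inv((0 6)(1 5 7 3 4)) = (0 6)(1 4 3 7 5)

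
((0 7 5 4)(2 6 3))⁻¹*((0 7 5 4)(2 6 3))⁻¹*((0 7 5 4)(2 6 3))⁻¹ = (0 7 5 4)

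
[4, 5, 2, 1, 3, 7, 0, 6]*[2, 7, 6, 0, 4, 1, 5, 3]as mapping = [0→4, 1→1, 2→6, 3→7, 4→0, 5→3, 6→2, 7→5]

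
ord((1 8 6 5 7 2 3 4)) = 8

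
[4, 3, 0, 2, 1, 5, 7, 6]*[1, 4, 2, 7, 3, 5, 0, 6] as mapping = [0→3, 1→7, 2→1, 3→2, 4→4, 5→5, 6→6, 7→0] 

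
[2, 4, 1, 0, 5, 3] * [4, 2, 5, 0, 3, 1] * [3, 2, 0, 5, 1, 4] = [4, 5, 0, 1, 2, 3] 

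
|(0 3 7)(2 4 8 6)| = 12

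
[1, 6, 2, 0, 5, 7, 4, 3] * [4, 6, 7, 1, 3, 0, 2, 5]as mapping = [0→6, 1→2, 2→7, 3→4, 4→0, 5→5, 6→3, 7→1]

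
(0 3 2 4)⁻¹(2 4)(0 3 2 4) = (0 4)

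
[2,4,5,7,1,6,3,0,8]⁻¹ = [7,4,0,6,1,2,5,3,8]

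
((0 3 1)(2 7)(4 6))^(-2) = (0 3 1)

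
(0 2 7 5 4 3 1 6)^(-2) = (0 1 4 7)(2 6 3 5)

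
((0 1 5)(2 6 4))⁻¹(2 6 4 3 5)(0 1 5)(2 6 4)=(0 6 4 2 3)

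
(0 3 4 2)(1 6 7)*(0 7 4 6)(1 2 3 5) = (0 5 1)(2 7)(3 6 4)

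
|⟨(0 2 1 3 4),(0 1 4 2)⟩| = 120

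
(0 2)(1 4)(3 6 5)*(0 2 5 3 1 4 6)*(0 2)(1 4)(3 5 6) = (0 6 5 4 1 3 2)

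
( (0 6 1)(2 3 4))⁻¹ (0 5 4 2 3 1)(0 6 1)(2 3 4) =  (0 6 5 2 3 4)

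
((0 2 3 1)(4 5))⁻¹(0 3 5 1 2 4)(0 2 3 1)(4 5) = (0 3 5 2 1 4)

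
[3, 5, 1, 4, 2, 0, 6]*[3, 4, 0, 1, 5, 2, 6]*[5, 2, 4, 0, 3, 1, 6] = [2, 4, 3, 1, 5, 0, 6]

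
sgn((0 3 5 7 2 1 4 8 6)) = 1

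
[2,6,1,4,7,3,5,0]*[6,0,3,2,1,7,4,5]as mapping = [0→3,1→4,2→0,3→1,4→5,5→2,6→7,7→6]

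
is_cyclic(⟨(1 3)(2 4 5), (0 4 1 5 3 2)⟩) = no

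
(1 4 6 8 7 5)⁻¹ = (1 5 7 8 6 4)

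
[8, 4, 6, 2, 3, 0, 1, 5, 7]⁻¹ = [5, 6, 3, 4, 1, 7, 2, 8, 0]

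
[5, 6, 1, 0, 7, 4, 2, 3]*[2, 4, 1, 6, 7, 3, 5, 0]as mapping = [0→3, 1→5, 2→4, 3→2, 4→0, 5→7, 6→1, 7→6]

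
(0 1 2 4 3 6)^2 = (0 2 3)(1 4 6)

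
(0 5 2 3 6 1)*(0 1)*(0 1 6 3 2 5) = (1 6)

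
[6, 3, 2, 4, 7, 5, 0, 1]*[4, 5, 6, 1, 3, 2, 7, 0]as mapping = [0→7, 1→1, 2→6, 3→3, 4→0, 5→2, 6→4, 7→5]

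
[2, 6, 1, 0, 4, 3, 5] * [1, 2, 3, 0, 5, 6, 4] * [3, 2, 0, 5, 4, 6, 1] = [5, 4, 0, 2, 6, 3, 1]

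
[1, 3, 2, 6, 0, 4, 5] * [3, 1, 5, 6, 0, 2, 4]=[1, 6, 5, 4, 3, 0, 2]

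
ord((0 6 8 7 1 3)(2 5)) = 6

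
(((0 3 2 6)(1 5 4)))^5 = (0 3 2 6)(1 4 5)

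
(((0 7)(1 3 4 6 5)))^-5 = (0 7)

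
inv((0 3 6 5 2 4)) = (0 4 2 5 6 3)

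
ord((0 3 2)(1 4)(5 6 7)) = 6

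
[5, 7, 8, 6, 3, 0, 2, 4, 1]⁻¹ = [5, 8, 6, 4, 7, 0, 3, 1, 2]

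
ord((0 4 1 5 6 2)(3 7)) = 6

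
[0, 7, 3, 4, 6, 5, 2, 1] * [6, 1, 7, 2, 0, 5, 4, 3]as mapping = [0→6, 1→3, 2→2, 3→0, 4→4, 5→5, 6→7, 7→1]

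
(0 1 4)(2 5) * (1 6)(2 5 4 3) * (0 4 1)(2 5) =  (0 6)(1 3 5 2)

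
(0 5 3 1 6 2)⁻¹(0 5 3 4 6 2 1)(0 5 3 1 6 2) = (0 6 5 3 1 4 2)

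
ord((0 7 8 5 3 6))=6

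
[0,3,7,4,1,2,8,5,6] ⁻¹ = [0,4,5,1,3,7,8,2,6] 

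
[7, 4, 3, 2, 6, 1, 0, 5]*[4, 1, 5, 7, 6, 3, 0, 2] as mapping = [0→2, 1→6, 2→7, 3→5, 4→0, 5→1, 6→4, 7→3] 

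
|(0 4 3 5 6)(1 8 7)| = 15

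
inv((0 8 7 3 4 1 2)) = (0 2 1 4 3 7 8)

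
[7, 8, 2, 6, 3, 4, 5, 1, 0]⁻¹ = [8, 7, 2, 4, 5, 6, 3, 0, 1]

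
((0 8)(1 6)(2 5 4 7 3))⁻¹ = (0 8)(1 6)(2 3 7 4 5)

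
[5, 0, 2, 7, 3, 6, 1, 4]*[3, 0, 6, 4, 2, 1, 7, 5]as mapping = [0→1, 1→3, 2→6, 3→5, 4→4, 5→7, 6→0, 7→2]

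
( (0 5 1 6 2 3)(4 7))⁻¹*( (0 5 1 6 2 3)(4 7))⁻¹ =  (0 2 1)(3 6 5)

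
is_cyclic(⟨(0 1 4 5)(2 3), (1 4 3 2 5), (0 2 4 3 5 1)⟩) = no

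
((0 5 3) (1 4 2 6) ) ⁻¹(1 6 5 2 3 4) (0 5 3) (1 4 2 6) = (0 2 4 1 3 6) 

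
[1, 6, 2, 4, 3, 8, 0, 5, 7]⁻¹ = [6, 0, 2, 4, 3, 7, 1, 8, 5]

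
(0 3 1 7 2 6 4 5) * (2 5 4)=(0 3 1 7 5)(2 6)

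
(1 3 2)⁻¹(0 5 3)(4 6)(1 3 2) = (0 5 2)(4 6)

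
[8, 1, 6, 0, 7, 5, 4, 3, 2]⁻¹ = [3, 1, 8, 7, 6, 5, 2, 4, 0]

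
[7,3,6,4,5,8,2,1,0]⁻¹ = [8,7,6,1,3,4,2,0,5]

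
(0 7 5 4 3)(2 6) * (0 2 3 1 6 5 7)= (1 6 3 2 5 4)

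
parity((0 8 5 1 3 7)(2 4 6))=odd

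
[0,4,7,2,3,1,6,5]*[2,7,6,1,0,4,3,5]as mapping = [0→2,1→0,2→5,3→6,4→1,5→7,6→3,7→4]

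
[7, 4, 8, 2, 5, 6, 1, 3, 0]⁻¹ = [8, 6, 3, 7, 1, 4, 5, 0, 2]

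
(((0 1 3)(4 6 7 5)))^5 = (0 3 1)(4 6 7 5)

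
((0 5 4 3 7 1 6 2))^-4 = (0 7)(1 5)(2 3)(4 6)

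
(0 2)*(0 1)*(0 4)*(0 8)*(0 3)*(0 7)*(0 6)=(0 2 1 4 8 3 7 6)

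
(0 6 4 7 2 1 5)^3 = (0 7 5 4 1 6 2)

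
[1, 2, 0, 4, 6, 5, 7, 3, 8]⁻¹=[2, 0, 1, 7, 3, 5, 4, 6, 8]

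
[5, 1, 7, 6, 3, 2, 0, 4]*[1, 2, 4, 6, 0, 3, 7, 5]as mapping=[0→3, 1→2, 2→5, 3→7, 4→6, 5→4, 6→1, 7→0]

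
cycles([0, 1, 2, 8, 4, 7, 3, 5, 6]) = (3 8 6)(5 7)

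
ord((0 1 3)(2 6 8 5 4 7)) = 6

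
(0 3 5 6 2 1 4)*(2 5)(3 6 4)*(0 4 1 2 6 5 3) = (0 5 1)(3 6)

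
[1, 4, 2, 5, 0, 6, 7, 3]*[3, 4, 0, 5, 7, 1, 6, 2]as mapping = [0→4, 1→7, 2→0, 3→1, 4→3, 5→6, 6→2, 7→5]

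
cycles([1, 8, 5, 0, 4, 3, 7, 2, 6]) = (0 1 8 6 7 2 5 3)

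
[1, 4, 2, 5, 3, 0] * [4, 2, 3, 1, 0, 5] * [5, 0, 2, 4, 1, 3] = [2, 5, 4, 3, 0, 1]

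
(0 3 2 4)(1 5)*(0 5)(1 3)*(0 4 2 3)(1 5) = (0 5)(1 4)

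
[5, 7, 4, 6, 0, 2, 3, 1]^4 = [0, 1, 2, 3, 4, 5, 6, 7]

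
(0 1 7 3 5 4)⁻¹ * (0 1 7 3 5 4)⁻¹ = (0 5 7)(1 4 3)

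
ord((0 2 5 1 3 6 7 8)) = 8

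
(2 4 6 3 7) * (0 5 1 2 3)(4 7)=(0 5 1 2 7 3 4 6)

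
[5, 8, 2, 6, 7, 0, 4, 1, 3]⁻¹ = [5, 7, 2, 8, 6, 0, 3, 4, 1]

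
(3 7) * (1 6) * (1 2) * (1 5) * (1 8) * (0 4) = (0 4)(1 6 2 5 8)(3 7)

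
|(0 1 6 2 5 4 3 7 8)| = 9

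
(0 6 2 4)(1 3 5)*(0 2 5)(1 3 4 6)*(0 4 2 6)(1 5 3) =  (0 5 1 2)(3 4 6)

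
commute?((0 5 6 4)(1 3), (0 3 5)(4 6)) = no:(0 5 6 4)(1 3)*(0 3 5)(4 6) = (1 5 4 3), (0 3 5)(4 6)*(0 5 6 4)(1 3) = (0 1 3 6)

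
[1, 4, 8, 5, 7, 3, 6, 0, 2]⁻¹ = [7, 0, 8, 5, 1, 3, 6, 4, 2]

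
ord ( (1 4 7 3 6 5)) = 6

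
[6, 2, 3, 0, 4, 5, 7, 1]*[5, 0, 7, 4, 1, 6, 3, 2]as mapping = [0→3, 1→7, 2→4, 3→5, 4→1, 5→6, 6→2, 7→0]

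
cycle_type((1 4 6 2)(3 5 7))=3.4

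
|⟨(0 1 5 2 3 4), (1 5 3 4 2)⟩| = 120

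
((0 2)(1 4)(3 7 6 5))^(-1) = (0 2)(1 4)(3 5 6 7)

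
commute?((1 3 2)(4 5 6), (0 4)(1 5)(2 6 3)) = no:(1 3 2)(4 5 6)*(0 4)(1 5)(2 6 3) = (0 4 1 2 5 3 6), (0 4)(1 5)(2 6 3)*(1 3 2)(4 5 6) = (0 5 3 1 6 2 4)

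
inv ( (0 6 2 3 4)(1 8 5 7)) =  (0 4 3 2 6)(1 7 5 8)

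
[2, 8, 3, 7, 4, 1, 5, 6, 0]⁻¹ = [8, 5, 0, 2, 4, 6, 7, 3, 1]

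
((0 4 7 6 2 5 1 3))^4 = (0 2)(1 7)(3 6)(4 5)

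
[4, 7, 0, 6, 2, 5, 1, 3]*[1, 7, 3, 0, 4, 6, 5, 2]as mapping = [0→4, 1→2, 2→1, 3→5, 4→3, 5→6, 6→7, 7→0]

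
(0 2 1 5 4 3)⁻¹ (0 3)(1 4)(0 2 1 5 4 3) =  (0 2)(3 5)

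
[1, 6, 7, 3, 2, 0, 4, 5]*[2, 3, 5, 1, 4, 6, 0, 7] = [3, 0, 7, 1, 5, 2, 4, 6]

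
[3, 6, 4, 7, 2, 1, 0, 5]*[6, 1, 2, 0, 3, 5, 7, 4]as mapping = [0→0, 1→7, 2→3, 3→4, 4→2, 5→1, 6→6, 7→5]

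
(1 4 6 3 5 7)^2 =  (1 6 5)(3 7 4)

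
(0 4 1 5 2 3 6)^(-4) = (0 5 6 1 3 4 2)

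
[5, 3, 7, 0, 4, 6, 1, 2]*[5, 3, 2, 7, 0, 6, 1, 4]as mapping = [0→6, 1→7, 2→4, 3→5, 4→0, 5→1, 6→3, 7→2]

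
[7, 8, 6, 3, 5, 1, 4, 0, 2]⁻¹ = [7, 5, 8, 3, 6, 4, 2, 0, 1]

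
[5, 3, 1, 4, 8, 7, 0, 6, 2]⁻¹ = [6, 2, 8, 1, 3, 0, 7, 5, 4]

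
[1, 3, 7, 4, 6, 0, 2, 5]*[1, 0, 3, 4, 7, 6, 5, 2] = [0, 4, 2, 7, 5, 1, 3, 6]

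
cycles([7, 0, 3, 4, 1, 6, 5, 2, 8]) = (0 7 2 3 4 1)(5 6)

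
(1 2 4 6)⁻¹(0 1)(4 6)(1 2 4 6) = (0 2)(1 6)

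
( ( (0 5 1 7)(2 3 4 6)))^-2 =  (0 1)(2 4)(3 6)(5 7)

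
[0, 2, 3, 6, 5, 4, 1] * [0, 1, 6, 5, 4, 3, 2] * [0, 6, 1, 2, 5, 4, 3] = [0, 3, 4, 1, 2, 5, 6]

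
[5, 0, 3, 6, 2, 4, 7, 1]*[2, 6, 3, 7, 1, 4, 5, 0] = [4, 2, 7, 5, 3, 1, 0, 6]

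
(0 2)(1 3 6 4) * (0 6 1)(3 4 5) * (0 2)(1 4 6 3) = (1 6 5)(2 3 4)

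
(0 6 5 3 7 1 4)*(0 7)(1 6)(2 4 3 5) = (0 1 3)(2 4 7 6)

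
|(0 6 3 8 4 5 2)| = 7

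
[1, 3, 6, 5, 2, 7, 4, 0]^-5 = [0, 1, 6, 3, 2, 5, 4, 7]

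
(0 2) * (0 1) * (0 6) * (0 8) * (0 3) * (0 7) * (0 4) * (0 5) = (0 2 1 6 8 3 7 4 5)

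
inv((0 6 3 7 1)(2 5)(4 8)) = (0 1 7 3 6)(2 5)(4 8)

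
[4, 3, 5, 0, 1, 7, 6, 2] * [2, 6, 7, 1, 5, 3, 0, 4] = [5, 1, 3, 2, 6, 4, 0, 7]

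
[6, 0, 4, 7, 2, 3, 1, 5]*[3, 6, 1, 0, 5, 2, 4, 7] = [4, 3, 5, 7, 1, 0, 6, 2]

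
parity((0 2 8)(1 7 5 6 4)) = even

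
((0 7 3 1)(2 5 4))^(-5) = (0 1 3 7)(2 5 4)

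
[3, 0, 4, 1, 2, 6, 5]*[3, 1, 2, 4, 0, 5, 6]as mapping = [0→4, 1→3, 2→0, 3→1, 4→2, 5→6, 6→5]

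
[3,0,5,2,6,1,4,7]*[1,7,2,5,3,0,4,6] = [5,1,0,2,4,7,3,6]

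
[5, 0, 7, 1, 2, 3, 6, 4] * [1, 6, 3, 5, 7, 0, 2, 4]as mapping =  [0→0, 1→1, 2→4, 3→6, 4→3, 5→5, 6→2, 7→7]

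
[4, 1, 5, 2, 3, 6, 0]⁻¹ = [6, 1, 3, 4, 0, 2, 5]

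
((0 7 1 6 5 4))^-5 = (0 7 1 6 5 4)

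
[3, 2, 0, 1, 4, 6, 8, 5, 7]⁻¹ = [2, 3, 1, 0, 4, 7, 5, 8, 6]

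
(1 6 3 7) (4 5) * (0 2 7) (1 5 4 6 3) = (0 2 7 5 6 1 3) 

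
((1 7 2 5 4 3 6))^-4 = (1 5 6 2 3 7 4)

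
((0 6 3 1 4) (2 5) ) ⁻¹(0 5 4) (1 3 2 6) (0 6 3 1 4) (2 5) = (0 6 2) (1 5 3 4) 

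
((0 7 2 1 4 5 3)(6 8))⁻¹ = (0 3 5 4 1 2 7)(6 8)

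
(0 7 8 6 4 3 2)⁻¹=(0 2 3 4 6 8 7)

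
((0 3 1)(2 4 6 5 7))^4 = (0 3 1)(2 7 5 6 4)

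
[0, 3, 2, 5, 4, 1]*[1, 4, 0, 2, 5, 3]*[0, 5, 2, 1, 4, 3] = [5, 2, 0, 1, 3, 4]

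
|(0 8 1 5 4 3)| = 6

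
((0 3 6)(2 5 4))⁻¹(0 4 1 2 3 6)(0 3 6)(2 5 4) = (0 3 2 1 5 6)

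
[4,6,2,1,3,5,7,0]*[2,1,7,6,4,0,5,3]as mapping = [0→4,1→5,2→7,3→1,4→6,5→0,6→3,7→2]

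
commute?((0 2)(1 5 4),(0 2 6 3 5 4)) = no:(0 2)(1 5 4)*(0 2 6 3 5 4) = (0 6 3 5)(1 4),(0 2 6 3 5 4)*(0 2)(1 5 4) = (1 5)(2 6 3 4)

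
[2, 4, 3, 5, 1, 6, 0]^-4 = [2, 1, 3, 5, 4, 6, 0]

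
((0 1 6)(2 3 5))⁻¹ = (0 6 1)(2 5 3)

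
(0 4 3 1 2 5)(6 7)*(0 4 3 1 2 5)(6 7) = (0 3 2)(1 5 4)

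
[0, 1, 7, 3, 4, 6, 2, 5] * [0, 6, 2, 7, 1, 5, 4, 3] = [0, 6, 3, 7, 1, 4, 2, 5]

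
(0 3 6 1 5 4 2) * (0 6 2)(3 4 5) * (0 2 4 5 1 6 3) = (0 5 1)(2 3 4)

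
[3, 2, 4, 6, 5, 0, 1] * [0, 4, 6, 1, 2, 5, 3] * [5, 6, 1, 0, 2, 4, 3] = [6, 3, 1, 0, 4, 5, 2]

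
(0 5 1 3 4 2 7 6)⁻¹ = (0 6 7 2 4 3 1 5)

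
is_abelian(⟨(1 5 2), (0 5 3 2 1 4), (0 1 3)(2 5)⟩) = no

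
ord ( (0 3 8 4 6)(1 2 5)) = 15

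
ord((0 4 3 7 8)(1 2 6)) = 15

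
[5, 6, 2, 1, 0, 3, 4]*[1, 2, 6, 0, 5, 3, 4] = [3, 4, 6, 2, 1, 0, 5]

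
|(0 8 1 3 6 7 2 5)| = 8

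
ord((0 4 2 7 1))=5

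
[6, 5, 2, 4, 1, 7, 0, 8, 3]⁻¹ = [6, 4, 2, 8, 3, 1, 0, 5, 7]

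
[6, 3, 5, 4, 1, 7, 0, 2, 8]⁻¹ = [6, 4, 7, 1, 3, 2, 0, 5, 8]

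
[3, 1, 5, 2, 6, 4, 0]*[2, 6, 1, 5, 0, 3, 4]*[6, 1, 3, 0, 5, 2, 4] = [2, 4, 0, 1, 5, 6, 3]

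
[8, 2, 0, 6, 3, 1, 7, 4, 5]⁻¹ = [2, 5, 1, 4, 7, 8, 3, 6, 0]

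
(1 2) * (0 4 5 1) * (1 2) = (0 4 5 2)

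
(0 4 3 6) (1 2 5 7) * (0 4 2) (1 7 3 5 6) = (0 2 6 4 5 3 1) 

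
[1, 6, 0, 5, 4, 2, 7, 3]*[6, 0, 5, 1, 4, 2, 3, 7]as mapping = [0→0, 1→3, 2→6, 3→2, 4→4, 5→5, 6→7, 7→1]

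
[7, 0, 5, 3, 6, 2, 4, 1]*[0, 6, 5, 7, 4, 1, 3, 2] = [2, 0, 1, 7, 3, 5, 4, 6]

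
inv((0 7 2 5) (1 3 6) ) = (0 5 2 7) (1 6 3) 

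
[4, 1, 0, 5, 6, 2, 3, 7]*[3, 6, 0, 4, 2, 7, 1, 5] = [2, 6, 3, 7, 1, 0, 4, 5]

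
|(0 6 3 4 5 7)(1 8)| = 6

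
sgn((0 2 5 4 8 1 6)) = 1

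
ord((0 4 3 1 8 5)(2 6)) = 6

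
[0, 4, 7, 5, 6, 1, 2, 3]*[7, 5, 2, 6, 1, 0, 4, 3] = [7, 1, 3, 0, 4, 5, 2, 6]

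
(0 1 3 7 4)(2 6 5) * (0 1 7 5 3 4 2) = (0 7 2 6 3 5)(1 4)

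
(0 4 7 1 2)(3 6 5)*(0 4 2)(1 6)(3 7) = (0 2 4 3 1)(5 7 6)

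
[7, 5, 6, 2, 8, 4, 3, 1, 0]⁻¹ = [8, 7, 3, 6, 5, 1, 2, 0, 4]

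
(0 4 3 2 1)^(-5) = ()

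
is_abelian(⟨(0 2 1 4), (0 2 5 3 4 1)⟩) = no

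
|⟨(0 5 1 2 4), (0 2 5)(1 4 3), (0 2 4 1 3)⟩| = 60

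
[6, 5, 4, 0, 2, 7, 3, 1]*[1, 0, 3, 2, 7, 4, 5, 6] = [5, 4, 7, 1, 3, 6, 2, 0]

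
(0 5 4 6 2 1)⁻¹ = (0 1 2 6 4 5)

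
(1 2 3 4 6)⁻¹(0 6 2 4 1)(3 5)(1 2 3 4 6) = (0 1 3 6 2)(4 5)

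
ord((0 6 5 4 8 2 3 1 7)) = 9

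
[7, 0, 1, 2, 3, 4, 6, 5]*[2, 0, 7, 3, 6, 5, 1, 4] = [4, 2, 0, 7, 3, 6, 1, 5] 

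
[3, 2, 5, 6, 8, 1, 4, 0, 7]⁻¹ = [7, 5, 1, 0, 6, 2, 3, 8, 4]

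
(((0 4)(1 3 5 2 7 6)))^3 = (0 4)(1 2)(3 7)(5 6)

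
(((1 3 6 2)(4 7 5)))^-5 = (1 2 6 3)(4 7 5)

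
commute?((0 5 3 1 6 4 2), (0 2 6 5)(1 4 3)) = no:(0 5 3 1 6 4 2)*(0 2 6 5)(1 4 3) = (1 5)(3 4 6), (0 2 6 5)(1 4 3)*(0 5 3 1 6 4 2) = (1 2 4)(3 6)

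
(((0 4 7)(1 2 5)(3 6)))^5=(0 7 4)(1 5 2)(3 6)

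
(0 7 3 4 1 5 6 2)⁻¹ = (0 2 6 5 1 4 3 7)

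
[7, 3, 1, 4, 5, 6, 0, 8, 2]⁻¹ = [6, 2, 8, 1, 3, 4, 5, 0, 7]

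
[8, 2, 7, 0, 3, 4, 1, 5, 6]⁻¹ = [3, 6, 1, 4, 5, 7, 8, 2, 0]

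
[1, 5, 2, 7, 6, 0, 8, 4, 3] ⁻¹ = [5, 0, 2, 8, 7, 1, 4, 3, 6] 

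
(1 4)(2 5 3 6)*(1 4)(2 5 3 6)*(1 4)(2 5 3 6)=(1 4)(2 6 3 5)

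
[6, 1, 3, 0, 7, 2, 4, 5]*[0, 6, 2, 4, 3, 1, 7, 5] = [7, 6, 4, 0, 5, 2, 3, 1]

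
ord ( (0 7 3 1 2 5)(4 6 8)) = 6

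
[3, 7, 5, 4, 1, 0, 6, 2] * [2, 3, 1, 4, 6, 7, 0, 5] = [4, 5, 7, 6, 3, 2, 0, 1]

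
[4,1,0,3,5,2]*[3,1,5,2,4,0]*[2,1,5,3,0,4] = [0,1,3,5,2,4]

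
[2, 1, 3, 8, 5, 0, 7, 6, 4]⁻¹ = [5, 1, 0, 2, 8, 4, 7, 6, 3]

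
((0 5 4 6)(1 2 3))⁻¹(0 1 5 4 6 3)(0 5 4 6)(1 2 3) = (0 1 5 2 4 6)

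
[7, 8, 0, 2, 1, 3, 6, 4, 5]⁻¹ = [2, 4, 3, 5, 7, 8, 6, 0, 1]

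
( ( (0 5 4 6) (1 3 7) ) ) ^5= (0 5 4 6) (1 7 3) 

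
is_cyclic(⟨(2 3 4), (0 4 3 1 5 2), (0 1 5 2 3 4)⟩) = no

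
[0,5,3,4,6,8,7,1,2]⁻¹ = [0,7,8,2,3,1,4,6,5]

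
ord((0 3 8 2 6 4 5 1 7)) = 9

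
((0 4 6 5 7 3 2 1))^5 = (0 3 6 1 7 4 2 5)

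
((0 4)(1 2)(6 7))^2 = ()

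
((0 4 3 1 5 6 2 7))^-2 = (0 2 5 3)(1 4 7 6)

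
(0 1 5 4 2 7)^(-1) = (0 7 2 4 5 1)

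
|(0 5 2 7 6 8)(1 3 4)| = 6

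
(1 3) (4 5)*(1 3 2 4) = (1 2 4 5) 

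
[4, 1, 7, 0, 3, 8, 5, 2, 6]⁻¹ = [3, 1, 7, 4, 0, 6, 8, 2, 5]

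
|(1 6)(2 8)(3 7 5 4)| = 4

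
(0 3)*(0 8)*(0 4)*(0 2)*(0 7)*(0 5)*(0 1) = (0 3 8 4 2 7 5 1)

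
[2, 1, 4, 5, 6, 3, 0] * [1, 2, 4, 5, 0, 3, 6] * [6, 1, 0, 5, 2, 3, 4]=[2, 0, 6, 5, 4, 3, 1]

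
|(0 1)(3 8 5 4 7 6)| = 6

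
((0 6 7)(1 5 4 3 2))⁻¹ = (0 7 6)(1 2 3 4 5)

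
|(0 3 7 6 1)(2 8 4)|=15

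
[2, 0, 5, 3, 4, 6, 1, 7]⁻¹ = [1, 6, 0, 3, 4, 2, 5, 7]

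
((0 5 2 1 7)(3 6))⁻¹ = (0 7 1 2 5)(3 6)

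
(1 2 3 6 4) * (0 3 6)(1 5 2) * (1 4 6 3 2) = (0 2 3)(1 4 5)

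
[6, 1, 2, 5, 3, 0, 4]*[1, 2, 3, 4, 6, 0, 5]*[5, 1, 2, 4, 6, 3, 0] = [3, 2, 4, 5, 6, 1, 0]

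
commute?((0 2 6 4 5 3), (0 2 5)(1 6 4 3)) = no:(0 2 6 4 5 3) * (0 2 5)(1 6 4 3) = (0 5 1 6 3 2 4), (0 2 5)(1 6 4 3) * (0 2 6 4 5 3) = (0 6 5 2 3 1 4)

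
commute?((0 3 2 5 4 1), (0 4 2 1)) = no:(0 3 2 5 4 1) * (0 4 2 1) = (0 3 1 4)(2 5), (0 4 2 1) * (0 3 2 5 4 1) = (0 1 3 2)(4 5)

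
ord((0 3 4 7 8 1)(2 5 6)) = 6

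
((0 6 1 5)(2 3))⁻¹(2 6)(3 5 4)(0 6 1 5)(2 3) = (0 4 2)(1 3)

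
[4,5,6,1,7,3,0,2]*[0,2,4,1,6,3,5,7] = [6,3,5,2,7,1,0,4]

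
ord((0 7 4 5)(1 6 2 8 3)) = 20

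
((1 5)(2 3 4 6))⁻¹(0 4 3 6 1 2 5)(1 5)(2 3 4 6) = (0 6 4 2 5 3 1)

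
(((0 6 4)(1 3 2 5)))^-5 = (0 6 4)(1 5 2 3)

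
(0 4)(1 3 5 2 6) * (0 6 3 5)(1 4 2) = (0 2 3)(1 5)(4 6)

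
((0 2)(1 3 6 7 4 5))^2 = (1 6 4)(3 7 5)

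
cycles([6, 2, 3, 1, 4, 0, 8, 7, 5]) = (0 6 8 5)(1 2 3)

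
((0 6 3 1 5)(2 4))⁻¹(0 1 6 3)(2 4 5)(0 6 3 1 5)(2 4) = (0 4 2)(1 6 5 3)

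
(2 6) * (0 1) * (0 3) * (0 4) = (0 1 3 4)(2 6)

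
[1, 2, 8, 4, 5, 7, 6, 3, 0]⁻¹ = [8, 0, 1, 7, 3, 4, 6, 5, 2]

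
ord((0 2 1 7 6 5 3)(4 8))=14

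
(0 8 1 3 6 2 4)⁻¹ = (0 4 2 6 3 1 8)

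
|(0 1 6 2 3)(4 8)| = 10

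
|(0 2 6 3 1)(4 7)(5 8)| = 10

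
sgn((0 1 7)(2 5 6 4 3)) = 1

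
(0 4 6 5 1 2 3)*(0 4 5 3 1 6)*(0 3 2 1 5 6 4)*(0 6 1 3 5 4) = (0 1 3 6 2 4 5)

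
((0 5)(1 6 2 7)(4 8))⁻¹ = (0 5)(1 7 2 6)(4 8)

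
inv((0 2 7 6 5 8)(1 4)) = (0 8 5 6 7 2)(1 4)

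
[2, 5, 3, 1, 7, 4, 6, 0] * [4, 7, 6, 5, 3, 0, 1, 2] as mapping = [0→6, 1→0, 2→5, 3→7, 4→2, 5→3, 6→1, 7→4] 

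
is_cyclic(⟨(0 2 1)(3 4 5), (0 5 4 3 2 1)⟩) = no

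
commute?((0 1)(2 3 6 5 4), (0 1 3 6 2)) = no:(0 1)(2 3 6 5 4) * (0 1 3 6 2) = (0 3 2 6 5 4), (0 1 3 6 2) * (0 1)(2 3 6 5 4) = (1 6 3 5 4 2)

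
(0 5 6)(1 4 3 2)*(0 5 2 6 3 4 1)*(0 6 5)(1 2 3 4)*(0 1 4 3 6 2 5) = (0 6 1 5 3)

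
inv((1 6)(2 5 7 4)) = (1 6)(2 4 7 5)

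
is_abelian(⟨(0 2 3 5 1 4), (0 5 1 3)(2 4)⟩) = no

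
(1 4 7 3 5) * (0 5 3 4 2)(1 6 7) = (0 5 6 7 4 1 2)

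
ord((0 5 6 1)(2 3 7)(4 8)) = 12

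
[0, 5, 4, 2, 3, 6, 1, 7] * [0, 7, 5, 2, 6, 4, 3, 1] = [0, 4, 6, 5, 2, 3, 7, 1]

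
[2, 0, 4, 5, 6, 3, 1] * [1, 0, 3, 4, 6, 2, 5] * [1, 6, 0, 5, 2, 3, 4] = [5, 6, 4, 0, 3, 2, 1]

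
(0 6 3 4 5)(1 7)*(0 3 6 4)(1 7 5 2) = (0 4 2 1 5 3)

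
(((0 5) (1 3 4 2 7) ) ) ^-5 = (0 5) 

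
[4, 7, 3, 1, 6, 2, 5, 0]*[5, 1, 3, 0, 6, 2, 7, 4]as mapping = [0→6, 1→4, 2→0, 3→1, 4→7, 5→3, 6→2, 7→5]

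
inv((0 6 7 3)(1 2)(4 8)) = (0 3 7 6)(1 2)(4 8)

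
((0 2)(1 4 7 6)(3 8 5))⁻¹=(0 2)(1 6 7 4)(3 5 8)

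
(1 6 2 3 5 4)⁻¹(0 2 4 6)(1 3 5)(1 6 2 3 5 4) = (0 3 1 2)(4 6 5)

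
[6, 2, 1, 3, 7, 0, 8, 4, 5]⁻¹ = [5, 2, 1, 3, 7, 8, 0, 4, 6]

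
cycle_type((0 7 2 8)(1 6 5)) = 3.4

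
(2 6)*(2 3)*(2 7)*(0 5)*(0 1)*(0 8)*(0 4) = (0 5 1 8 4)(2 6 3 7)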